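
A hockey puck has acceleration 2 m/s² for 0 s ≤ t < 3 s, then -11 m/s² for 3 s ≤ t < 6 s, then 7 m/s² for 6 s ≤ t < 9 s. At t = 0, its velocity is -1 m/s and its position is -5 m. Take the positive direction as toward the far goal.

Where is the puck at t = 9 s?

-86 m

On each constant-a segment, Δv = aΔt and Δx = v₀Δt + ½aΔt²; chain segment to segment.
0–3 s: v starts -1 m/s; Δx = -1·3 + ½·2·3² = 6 m; v ends 5 m/s.
3–6 s: v starts 5 m/s; Δx = 5·3 + ½·-11·3² = -34.5 m; v ends -28 m/s.
6–9 s: v starts -28 m/s; Δx = -28·3 + ½·7·3² = -52.5 m; v ends -7 m/s.
x(9) = -5 + Σ Δx = -86 m.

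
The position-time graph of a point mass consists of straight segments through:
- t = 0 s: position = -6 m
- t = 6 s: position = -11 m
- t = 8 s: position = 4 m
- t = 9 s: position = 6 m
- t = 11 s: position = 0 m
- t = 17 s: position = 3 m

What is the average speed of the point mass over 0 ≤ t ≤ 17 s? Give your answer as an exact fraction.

31/17 m/s

Average speed = (total path length)/(elapsed time); on a piecewise-linear x-t graph the path length is Σ|Δx|.
0–6 s: |Δx| = |-11 − -6| = 5 m
6–8 s: |Δx| = |4 − -11| = 15 m
8–9 s: |Δx| = |6 − 4| = 2 m
9–11 s: |Δx| = |0 − 6| = 6 m
11–17 s: |Δx| = |3 − 0| = 3 m
Total path = 31 m; average speed = 31/17 = 31/17 m/s.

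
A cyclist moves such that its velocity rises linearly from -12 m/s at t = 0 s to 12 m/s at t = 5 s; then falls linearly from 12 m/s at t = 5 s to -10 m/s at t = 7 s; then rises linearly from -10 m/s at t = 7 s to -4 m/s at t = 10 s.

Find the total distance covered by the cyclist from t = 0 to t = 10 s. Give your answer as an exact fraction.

Total distance travelled is ∫|v| dt — sum the magnitudes of each area piece.
0–5 s: v = 0 at t = 2.5 s; triangle areas 15 + 15 = 30 m
5–7 s: v = 0 at t = 67/11 s; triangle areas 72/11 + 50/11 = 122/11 m
7–10 s: |½(-10 + -4)(3)| = 21 m
Total distance = 683/11 m

683/11 m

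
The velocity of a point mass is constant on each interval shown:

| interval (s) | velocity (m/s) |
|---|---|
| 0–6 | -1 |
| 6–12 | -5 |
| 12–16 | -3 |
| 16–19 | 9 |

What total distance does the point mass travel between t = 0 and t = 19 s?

75 m

Distance (not displacement) is the total path length: add the absolute areas under v-t.
0–6 s: |-1| × 6 = 6 m
6–12 s: |-5| × 6 = 30 m
12–16 s: |-3| × 4 = 12 m
16–19 s: |9| × 3 = 27 m
Total distance = 75 m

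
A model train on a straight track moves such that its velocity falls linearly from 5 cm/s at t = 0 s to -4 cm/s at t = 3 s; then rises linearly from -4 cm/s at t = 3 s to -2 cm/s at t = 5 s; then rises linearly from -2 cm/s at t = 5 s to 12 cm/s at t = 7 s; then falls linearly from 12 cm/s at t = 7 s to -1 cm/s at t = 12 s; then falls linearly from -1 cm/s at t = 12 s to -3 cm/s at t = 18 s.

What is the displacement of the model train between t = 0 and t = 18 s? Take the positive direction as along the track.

Displacement is the signed area under the v-t curve.
0–3 s: ½(5 + -4)(3) = 1.5 cm
3–5 s: ½(-4 + -2)(2) = -6 cm
5–7 s: ½(-2 + 12)(2) = 10 cm
7–12 s: ½(12 + -1)(5) = 27.5 cm
12–18 s: ½(-1 + -3)(6) = -12 cm
Net displacement = 21 cm

21 cm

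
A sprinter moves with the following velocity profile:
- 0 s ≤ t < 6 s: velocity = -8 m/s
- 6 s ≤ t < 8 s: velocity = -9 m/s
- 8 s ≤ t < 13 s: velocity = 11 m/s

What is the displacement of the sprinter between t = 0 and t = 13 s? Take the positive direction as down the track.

-11 m

Displacement is the signed area under the v-t curve.
0–6 s: -8 × 6 = -48 m
6–8 s: -9 × 2 = -18 m
8–13 s: 11 × 5 = 55 m
Net displacement = -11 m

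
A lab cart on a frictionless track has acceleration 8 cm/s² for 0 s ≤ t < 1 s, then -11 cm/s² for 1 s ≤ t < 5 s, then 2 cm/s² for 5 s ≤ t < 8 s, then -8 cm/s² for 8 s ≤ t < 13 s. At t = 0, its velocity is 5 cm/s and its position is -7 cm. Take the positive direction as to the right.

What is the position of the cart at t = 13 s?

On each constant-a segment, Δv = aΔt and Δx = v₀Δt + ½aΔt²; chain segment to segment.
0–1 s: v starts 5 cm/s; Δx = 5·1 + ½·8·1² = 9 cm; v ends 13 cm/s.
1–5 s: v starts 13 cm/s; Δx = 13·4 + ½·-11·4² = -36 cm; v ends -31 cm/s.
5–8 s: v starts -31 cm/s; Δx = -31·3 + ½·2·3² = -84 cm; v ends -25 cm/s.
8–13 s: v starts -25 cm/s; Δx = -25·5 + ½·-8·5² = -225 cm; v ends -65 cm/s.
x(13) = -7 + Σ Δx = -343 cm.

-343 cm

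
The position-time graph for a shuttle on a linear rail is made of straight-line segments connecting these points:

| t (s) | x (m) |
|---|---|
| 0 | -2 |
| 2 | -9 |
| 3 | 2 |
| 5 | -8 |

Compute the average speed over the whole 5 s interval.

Average speed = (total path length)/(elapsed time); on a piecewise-linear x-t graph the path length is Σ|Δx|.
0–2 s: |Δx| = |-9 − -2| = 7 m
2–3 s: |Δx| = |2 − -9| = 11 m
3–5 s: |Δx| = |-8 − 2| = 10 m
Total path = 28 m; average speed = 28/5 = 5.6 m/s.

5.6 m/s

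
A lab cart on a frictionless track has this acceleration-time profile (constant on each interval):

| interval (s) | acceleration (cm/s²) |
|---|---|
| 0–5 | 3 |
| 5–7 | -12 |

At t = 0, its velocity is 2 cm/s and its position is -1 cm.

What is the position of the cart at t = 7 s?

56.5 cm

On each constant-a segment, Δv = aΔt and Δx = v₀Δt + ½aΔt²; chain segment to segment.
0–5 s: v starts 2 cm/s; Δx = 2·5 + ½·3·5² = 47.5 cm; v ends 17 cm/s.
5–7 s: v starts 17 cm/s; Δx = 17·2 + ½·-12·2² = 10 cm; v ends -7 cm/s.
x(7) = -1 + Σ Δx = 56.5 cm.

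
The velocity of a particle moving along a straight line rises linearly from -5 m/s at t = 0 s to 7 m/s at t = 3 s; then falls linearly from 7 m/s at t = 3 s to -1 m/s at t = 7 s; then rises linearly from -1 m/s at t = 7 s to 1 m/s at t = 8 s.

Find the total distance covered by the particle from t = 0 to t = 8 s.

Distance (not displacement) is the total path length: add the absolute areas under v-t.
0–3 s: v = 0 at t = 1.25 s; triangle areas 3.125 + 6.125 = 9.25 m
3–7 s: v = 0 at t = 6.5 s; triangle areas 12.25 + 0.25 = 12.5 m
7–8 s: v = 0 at t = 7.5 s; triangle areas 0.25 + 0.25 = 0.5 m
Total distance = 22.25 m

22.25 m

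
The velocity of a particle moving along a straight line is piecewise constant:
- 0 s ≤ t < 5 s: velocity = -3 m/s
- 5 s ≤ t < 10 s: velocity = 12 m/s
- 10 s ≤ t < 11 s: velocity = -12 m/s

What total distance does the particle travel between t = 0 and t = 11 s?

87 m

Distance (not displacement) is the total path length: add the absolute areas under v-t.
0–5 s: |-3| × 5 = 15 m
5–10 s: |12| × 5 = 60 m
10–11 s: |-12| × 1 = 12 m
Total distance = 87 m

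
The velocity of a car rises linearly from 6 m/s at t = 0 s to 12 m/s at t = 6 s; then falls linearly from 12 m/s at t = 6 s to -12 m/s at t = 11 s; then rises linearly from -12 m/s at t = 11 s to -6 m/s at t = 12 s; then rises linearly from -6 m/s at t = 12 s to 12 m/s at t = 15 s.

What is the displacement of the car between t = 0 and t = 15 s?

Displacement is the signed area under the v-t curve.
0–6 s: ½(6 + 12)(6) = 54 m
6–11 s: ½(12 + -12)(5) = 0 m
11–12 s: ½(-12 + -6)(1) = -9 m
12–15 s: ½(-6 + 12)(3) = 9 m
Net displacement = 54 m

54 m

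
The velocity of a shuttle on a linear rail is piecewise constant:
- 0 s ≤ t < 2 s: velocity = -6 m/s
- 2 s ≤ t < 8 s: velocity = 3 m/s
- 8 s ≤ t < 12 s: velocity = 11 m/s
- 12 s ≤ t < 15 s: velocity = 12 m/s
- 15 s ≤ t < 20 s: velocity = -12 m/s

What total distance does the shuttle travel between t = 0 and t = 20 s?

170 m

Distance (not displacement) is the total path length: add the absolute areas under v-t.
0–2 s: |-6| × 2 = 12 m
2–8 s: |3| × 6 = 18 m
8–12 s: |11| × 4 = 44 m
12–15 s: |12| × 3 = 36 m
15–20 s: |-12| × 5 = 60 m
Total distance = 170 m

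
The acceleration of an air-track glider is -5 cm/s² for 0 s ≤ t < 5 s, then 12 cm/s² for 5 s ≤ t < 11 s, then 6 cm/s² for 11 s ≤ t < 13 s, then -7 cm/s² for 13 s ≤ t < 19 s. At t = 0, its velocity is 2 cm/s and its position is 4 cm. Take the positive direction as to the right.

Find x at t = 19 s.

379.5 cm

On each constant-a segment, Δv = aΔt and Δx = v₀Δt + ½aΔt²; chain segment to segment.
0–5 s: v starts 2 cm/s; Δx = 2·5 + ½·-5·5² = -52.5 cm; v ends -23 cm/s.
5–11 s: v starts -23 cm/s; Δx = -23·6 + ½·12·6² = 78 cm; v ends 49 cm/s.
11–13 s: v starts 49 cm/s; Δx = 49·2 + ½·6·2² = 110 cm; v ends 61 cm/s.
13–19 s: v starts 61 cm/s; Δx = 61·6 + ½·-7·6² = 240 cm; v ends 19 cm/s.
x(19) = 4 + Σ Δx = 379.5 cm.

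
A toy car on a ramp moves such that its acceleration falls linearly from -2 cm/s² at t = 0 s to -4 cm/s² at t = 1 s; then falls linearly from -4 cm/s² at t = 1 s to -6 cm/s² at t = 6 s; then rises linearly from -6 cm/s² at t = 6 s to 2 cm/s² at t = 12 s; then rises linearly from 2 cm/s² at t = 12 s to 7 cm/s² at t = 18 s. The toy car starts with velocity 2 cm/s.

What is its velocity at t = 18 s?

-11 cm/s

Δv equals the area under the a-t graph; then v = v₀ + Δv.
0–1 s: ½(-2 + -4)(1) = -3 cm/s
1–6 s: ½(-4 + -6)(5) = -25 cm/s
6–12 s: ½(-6 + 2)(6) = -12 cm/s
12–18 s: ½(2 + 7)(6) = 27 cm/s
Δv = -13 cm/s, so v(18) = 2 + (-13) = -11 cm/s.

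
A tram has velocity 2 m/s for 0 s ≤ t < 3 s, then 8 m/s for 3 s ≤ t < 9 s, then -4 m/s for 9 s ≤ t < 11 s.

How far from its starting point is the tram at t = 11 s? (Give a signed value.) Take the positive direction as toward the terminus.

46 m

Net displacement equals the area under the velocity-time graph (areas below the axis count negative).
0–3 s: 2 × 3 = 6 m
3–9 s: 8 × 6 = 48 m
9–11 s: -4 × 2 = -8 m
Net displacement = 46 m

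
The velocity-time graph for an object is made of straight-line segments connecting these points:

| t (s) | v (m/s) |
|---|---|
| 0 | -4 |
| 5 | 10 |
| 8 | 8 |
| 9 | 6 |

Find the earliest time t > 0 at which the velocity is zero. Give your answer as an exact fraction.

t = 10/7 s

v changes sign on 0–5 s (from -4 to 10); the graph is linear there, so v = 0 at t = 0 + (4)·(5 − 0)/(10 − -4) = 10/7 s.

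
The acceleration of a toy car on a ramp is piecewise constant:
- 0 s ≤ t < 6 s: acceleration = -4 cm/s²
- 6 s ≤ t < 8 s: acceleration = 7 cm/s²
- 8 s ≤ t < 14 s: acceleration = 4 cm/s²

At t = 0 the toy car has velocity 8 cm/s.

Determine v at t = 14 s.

Δv equals the area under the a-t graph; then v = v₀ + Δv.
0–6 s: -4 × 6 = -24 cm/s
6–8 s: 7 × 2 = 14 cm/s
8–14 s: 4 × 6 = 24 cm/s
Δv = 14 cm/s, so v(14) = 8 + (14) = 22 cm/s.

22 cm/s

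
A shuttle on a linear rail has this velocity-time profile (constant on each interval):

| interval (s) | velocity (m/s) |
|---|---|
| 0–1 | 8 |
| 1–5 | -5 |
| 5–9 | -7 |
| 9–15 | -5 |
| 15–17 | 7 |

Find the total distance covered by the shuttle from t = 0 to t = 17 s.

Total distance travelled is ∫|v| dt — sum the magnitudes of each area piece.
0–1 s: |8| × 1 = 8 m
1–5 s: |-5| × 4 = 20 m
5–9 s: |-7| × 4 = 28 m
9–15 s: |-5| × 6 = 30 m
15–17 s: |7| × 2 = 14 m
Total distance = 100 m

100 m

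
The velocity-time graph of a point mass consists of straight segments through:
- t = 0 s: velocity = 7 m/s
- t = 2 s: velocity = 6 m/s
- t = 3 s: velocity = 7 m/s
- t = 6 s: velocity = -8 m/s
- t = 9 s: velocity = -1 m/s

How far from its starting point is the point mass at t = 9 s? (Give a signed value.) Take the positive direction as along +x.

4.5 m

Displacement is the signed area under the v-t curve.
0–2 s: ½(7 + 6)(2) = 13 m
2–3 s: ½(6 + 7)(1) = 6.5 m
3–6 s: ½(7 + -8)(3) = -1.5 m
6–9 s: ½(-8 + -1)(3) = -13.5 m
Net displacement = 4.5 m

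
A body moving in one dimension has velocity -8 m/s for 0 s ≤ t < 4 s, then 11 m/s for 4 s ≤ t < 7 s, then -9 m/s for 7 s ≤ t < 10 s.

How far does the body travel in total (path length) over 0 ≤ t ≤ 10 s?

Total distance travelled is ∫|v| dt — sum the magnitudes of each area piece.
0–4 s: |-8| × 4 = 32 m
4–7 s: |11| × 3 = 33 m
7–10 s: |-9| × 3 = 27 m
Total distance = 92 m

92 m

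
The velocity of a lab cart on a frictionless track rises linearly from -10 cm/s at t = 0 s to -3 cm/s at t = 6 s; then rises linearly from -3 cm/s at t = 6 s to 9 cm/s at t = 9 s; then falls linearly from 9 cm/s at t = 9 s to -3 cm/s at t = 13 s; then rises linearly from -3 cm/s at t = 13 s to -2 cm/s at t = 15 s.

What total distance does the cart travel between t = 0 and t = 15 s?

Distance (not displacement) is the total path length: add the absolute areas under v-t.
0–6 s: |½(-10 + -3)(6)| = 39 cm
6–9 s: v = 0 at t = 6.75 s; triangle areas 1.125 + 10.125 = 11.25 cm
9–13 s: v = 0 at t = 12 s; triangle areas 13.5 + 1.5 = 15 cm
13–15 s: |½(-3 + -2)(2)| = 5 cm
Total distance = 70.25 cm

70.25 cm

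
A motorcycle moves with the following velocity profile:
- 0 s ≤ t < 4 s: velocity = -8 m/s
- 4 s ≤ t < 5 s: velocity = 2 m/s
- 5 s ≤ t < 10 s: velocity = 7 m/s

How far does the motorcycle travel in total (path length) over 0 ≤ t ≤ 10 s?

Total distance travelled is ∫|v| dt — sum the magnitudes of each area piece.
0–4 s: |-8| × 4 = 32 m
4–5 s: |2| × 1 = 2 m
5–10 s: |7| × 5 = 35 m
Total distance = 69 m

69 m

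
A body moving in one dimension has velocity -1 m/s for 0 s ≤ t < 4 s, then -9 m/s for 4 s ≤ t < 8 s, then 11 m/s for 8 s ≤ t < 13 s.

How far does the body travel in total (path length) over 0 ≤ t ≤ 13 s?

Total distance travelled is ∫|v| dt — sum the magnitudes of each area piece.
0–4 s: |-1| × 4 = 4 m
4–8 s: |-9| × 4 = 36 m
8–13 s: |11| × 5 = 55 m
Total distance = 95 m

95 m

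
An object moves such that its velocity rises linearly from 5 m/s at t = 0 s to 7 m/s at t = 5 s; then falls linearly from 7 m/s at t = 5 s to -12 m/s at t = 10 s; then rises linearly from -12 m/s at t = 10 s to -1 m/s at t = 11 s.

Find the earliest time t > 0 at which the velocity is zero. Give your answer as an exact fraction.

t = 130/19 s

v changes sign on 5–10 s (from 7 to -12); the graph is linear there, so v = 0 at t = 5 + (-7)·(10 − 5)/(-12 − 7) = 130/19 s.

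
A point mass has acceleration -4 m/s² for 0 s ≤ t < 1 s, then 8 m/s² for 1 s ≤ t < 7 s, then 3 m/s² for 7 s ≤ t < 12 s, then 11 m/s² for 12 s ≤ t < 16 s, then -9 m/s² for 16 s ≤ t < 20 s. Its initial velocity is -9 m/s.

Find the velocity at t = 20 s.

Δv equals the area under the a-t graph; then v = v₀ + Δv.
0–1 s: -4 × 1 = -4 m/s
1–7 s: 8 × 6 = 48 m/s
7–12 s: 3 × 5 = 15 m/s
12–16 s: 11 × 4 = 44 m/s
16–20 s: -9 × 4 = -36 m/s
Δv = 67 m/s, so v(20) = -9 + (67) = 58 m/s.

58 m/s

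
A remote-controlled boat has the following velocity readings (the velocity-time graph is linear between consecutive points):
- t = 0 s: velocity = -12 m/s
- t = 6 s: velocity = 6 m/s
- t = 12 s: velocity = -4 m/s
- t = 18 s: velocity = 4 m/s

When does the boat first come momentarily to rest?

t = 4 s

v changes sign on 0–6 s (from -12 to 6); the graph is linear there, so v = 0 at t = 0 + (12)·(6 − 0)/(6 − -12) = 4 s.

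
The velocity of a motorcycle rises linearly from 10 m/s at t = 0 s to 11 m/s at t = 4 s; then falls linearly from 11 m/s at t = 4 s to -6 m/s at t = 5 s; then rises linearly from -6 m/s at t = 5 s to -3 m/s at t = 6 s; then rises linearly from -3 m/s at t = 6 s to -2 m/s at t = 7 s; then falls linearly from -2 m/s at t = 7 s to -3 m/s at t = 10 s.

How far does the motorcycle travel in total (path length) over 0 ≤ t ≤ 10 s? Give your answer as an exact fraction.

1039/17 m

Total distance travelled is ∫|v| dt — sum the magnitudes of each area piece.
0–4 s: |½(10 + 11)(4)| = 42 m
4–5 s: v = 0 at t = 79/17 s; triangle areas 121/34 + 18/17 = 157/34 m
5–6 s: |½(-6 + -3)(1)| = 4.5 m
6–7 s: |½(-3 + -2)(1)| = 2.5 m
7–10 s: |½(-2 + -3)(3)| = 7.5 m
Total distance = 1039/17 m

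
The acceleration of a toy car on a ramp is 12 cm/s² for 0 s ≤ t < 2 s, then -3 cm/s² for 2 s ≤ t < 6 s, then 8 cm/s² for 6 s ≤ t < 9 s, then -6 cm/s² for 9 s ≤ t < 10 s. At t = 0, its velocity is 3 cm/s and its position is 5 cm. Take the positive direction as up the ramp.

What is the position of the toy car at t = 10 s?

236 cm

On each constant-a segment, Δv = aΔt and Δx = v₀Δt + ½aΔt²; chain segment to segment.
0–2 s: v starts 3 cm/s; Δx = 3·2 + ½·12·2² = 30 cm; v ends 27 cm/s.
2–6 s: v starts 27 cm/s; Δx = 27·4 + ½·-3·4² = 84 cm; v ends 15 cm/s.
6–9 s: v starts 15 cm/s; Δx = 15·3 + ½·8·3² = 81 cm; v ends 39 cm/s.
9–10 s: v starts 39 cm/s; Δx = 39·1 + ½·-6·1² = 36 cm; v ends 33 cm/s.
x(10) = 5 + Σ Δx = 236 cm.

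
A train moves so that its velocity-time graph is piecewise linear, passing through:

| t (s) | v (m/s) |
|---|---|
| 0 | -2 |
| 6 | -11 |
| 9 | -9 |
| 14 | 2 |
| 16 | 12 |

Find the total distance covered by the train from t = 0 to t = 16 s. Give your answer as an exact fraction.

2251/22 m

Distance (not displacement) is the total path length: add the absolute areas under v-t.
0–6 s: |½(-2 + -11)(6)| = 39 m
6–9 s: |½(-11 + -9)(3)| = 30 m
9–14 s: v = 0 at t = 144/11 s; triangle areas 405/22 + 10/11 = 425/22 m
14–16 s: |½(2 + 12)(2)| = 14 m
Total distance = 2251/22 m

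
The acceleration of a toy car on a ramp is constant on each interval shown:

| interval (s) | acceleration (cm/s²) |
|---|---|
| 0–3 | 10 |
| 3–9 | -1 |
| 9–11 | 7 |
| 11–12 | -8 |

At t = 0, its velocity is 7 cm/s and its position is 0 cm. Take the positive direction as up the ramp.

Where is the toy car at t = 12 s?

On each constant-a segment, Δv = aΔt and Δx = v₀Δt + ½aΔt²; chain segment to segment.
0–3 s: v starts 7 cm/s; Δx = 7·3 + ½·10·3² = 66 cm; v ends 37 cm/s.
3–9 s: v starts 37 cm/s; Δx = 37·6 + ½·-1·6² = 204 cm; v ends 31 cm/s.
9–11 s: v starts 31 cm/s; Δx = 31·2 + ½·7·2² = 76 cm; v ends 45 cm/s.
11–12 s: v starts 45 cm/s; Δx = 45·1 + ½·-8·1² = 41 cm; v ends 37 cm/s.
x(12) = 0 + Σ Δx = 387 cm.

387 cm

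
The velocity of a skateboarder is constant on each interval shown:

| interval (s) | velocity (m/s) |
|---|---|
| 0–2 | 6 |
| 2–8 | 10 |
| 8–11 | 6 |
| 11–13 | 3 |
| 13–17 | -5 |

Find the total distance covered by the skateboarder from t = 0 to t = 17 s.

Distance (not displacement) is the total path length: add the absolute areas under v-t.
0–2 s: |6| × 2 = 12 m
2–8 s: |10| × 6 = 60 m
8–11 s: |6| × 3 = 18 m
11–13 s: |3| × 2 = 6 m
13–17 s: |-5| × 4 = 20 m
Total distance = 116 m

116 m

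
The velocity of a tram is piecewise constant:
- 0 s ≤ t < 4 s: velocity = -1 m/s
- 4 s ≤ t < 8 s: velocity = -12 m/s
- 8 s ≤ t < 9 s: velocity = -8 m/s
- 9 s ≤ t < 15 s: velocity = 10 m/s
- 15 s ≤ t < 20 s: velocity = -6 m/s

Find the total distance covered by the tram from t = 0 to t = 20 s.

150 m

Distance (not displacement) is the total path length: add the absolute areas under v-t.
0–4 s: |-1| × 4 = 4 m
4–8 s: |-12| × 4 = 48 m
8–9 s: |-8| × 1 = 8 m
9–15 s: |10| × 6 = 60 m
15–20 s: |-6| × 5 = 30 m
Total distance = 150 m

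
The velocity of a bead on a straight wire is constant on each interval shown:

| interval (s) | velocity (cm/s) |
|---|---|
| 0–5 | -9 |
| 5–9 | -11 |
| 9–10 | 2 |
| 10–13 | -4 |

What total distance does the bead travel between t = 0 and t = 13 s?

Total distance travelled is ∫|v| dt — sum the magnitudes of each area piece.
0–5 s: |-9| × 5 = 45 cm
5–9 s: |-11| × 4 = 44 cm
9–10 s: |2| × 1 = 2 cm
10–13 s: |-4| × 3 = 12 cm
Total distance = 103 cm

103 cm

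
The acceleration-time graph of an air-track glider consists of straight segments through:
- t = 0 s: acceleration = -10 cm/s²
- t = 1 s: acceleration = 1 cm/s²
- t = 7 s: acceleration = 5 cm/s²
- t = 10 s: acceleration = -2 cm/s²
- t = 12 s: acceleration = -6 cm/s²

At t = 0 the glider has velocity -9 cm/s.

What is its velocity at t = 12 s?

Δv equals the area under the a-t graph; then v = v₀ + Δv.
0–1 s: ½(-10 + 1)(1) = -4.5 cm/s
1–7 s: ½(1 + 5)(6) = 18 cm/s
7–10 s: ½(5 + -2)(3) = 4.5 cm/s
10–12 s: ½(-2 + -6)(2) = -8 cm/s
Δv = 10 cm/s, so v(12) = -9 + (10) = 1 cm/s.

1 cm/s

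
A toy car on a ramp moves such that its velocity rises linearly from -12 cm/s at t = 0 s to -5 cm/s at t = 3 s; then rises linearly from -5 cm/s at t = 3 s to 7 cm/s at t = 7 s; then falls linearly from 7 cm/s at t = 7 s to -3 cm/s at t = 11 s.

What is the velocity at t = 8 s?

On 7–11 s the graph is linear from 7 to -3 cm/s: v(8) = 7 + (-3 − 7)·(8 − 7)/(11 − 7) = 4.5 cm/s.

4.5 cm/s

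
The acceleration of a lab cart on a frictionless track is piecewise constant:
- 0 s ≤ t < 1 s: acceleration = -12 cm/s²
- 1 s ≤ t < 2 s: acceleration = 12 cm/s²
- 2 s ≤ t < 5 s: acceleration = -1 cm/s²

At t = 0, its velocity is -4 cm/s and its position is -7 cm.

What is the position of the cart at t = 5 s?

On each constant-a segment, Δv = aΔt and Δx = v₀Δt + ½aΔt²; chain segment to segment.
0–1 s: v starts -4 cm/s; Δx = -4·1 + ½·-12·1² = -10 cm; v ends -16 cm/s.
1–2 s: v starts -16 cm/s; Δx = -16·1 + ½·12·1² = -10 cm; v ends -4 cm/s.
2–5 s: v starts -4 cm/s; Δx = -4·3 + ½·-1·3² = -16.5 cm; v ends -7 cm/s.
x(5) = -7 + Σ Δx = -43.5 cm.

-43.5 cm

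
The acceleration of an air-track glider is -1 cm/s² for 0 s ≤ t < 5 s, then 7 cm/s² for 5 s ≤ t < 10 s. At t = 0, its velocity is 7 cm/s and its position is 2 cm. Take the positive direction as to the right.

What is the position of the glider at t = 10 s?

On each constant-a segment, Δv = aΔt and Δx = v₀Δt + ½aΔt²; chain segment to segment.
0–5 s: v starts 7 cm/s; Δx = 7·5 + ½·-1·5² = 22.5 cm; v ends 2 cm/s.
5–10 s: v starts 2 cm/s; Δx = 2·5 + ½·7·5² = 97.5 cm; v ends 37 cm/s.
x(10) = 2 + Σ Δx = 122 cm.

122 cm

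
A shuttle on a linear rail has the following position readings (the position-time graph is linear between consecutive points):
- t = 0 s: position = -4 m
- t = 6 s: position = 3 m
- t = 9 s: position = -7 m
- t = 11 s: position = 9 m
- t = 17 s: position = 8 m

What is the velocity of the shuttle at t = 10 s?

Velocity is the slope of the x-t graph on 9–11 s: (9 − -7)/(11 − 9) = 8 m/s.

8 m/s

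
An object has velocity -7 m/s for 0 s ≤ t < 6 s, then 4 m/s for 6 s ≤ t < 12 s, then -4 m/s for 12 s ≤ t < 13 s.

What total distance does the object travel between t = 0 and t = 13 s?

Distance (not displacement) is the total path length: add the absolute areas under v-t.
0–6 s: |-7| × 6 = 42 m
6–12 s: |4| × 6 = 24 m
12–13 s: |-4| × 1 = 4 m
Total distance = 70 m

70 m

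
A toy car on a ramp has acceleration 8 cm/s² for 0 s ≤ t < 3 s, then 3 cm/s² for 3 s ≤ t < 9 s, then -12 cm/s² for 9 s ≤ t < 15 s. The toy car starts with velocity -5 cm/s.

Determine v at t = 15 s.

Δv equals the area under the a-t graph; then v = v₀ + Δv.
0–3 s: 8 × 3 = 24 cm/s
3–9 s: 3 × 6 = 18 cm/s
9–15 s: -12 × 6 = -72 cm/s
Δv = -30 cm/s, so v(15) = -5 + (-30) = -35 cm/s.

-35 cm/s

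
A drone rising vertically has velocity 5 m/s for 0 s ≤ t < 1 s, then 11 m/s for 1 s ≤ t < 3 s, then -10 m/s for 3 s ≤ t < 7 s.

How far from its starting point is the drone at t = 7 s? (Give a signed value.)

-13 m

Net displacement equals the area under the velocity-time graph (areas below the axis count negative).
0–1 s: 5 × 1 = 5 m
1–3 s: 11 × 2 = 22 m
3–7 s: -10 × 4 = -40 m
Net displacement = -13 m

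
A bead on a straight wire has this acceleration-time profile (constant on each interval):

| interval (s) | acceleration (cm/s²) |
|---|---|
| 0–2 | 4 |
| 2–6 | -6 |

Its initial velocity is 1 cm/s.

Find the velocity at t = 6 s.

-15 cm/s

Δv equals the area under the a-t graph; then v = v₀ + Δv.
0–2 s: 4 × 2 = 8 cm/s
2–6 s: -6 × 4 = -24 cm/s
Δv = -16 cm/s, so v(6) = 1 + (-16) = -15 cm/s.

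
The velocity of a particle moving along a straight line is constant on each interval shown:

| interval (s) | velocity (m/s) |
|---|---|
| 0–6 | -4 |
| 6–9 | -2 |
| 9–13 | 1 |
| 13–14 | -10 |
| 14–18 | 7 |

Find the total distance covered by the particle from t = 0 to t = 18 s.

72 m

Total distance travelled is ∫|v| dt — sum the magnitudes of each area piece.
0–6 s: |-4| × 6 = 24 m
6–9 s: |-2| × 3 = 6 m
9–13 s: |1| × 4 = 4 m
13–14 s: |-10| × 1 = 10 m
14–18 s: |7| × 4 = 28 m
Total distance = 72 m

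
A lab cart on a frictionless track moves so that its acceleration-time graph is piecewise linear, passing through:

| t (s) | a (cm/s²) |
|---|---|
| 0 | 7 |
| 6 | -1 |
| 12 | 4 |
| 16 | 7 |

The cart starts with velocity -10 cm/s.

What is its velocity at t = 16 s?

Δv equals the area under the a-t graph; then v = v₀ + Δv.
0–6 s: ½(7 + -1)(6) = 18 cm/s
6–12 s: ½(-1 + 4)(6) = 9 cm/s
12–16 s: ½(4 + 7)(4) = 22 cm/s
Δv = 49 cm/s, so v(16) = -10 + (49) = 39 cm/s.

39 cm/s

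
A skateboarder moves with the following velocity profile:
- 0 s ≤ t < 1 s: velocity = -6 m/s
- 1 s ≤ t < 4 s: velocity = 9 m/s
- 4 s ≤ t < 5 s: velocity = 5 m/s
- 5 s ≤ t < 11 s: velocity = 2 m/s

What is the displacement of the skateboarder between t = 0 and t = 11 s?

Net displacement equals the area under the velocity-time graph (areas below the axis count negative).
0–1 s: -6 × 1 = -6 m
1–4 s: 9 × 3 = 27 m
4–5 s: 5 × 1 = 5 m
5–11 s: 2 × 6 = 12 m
Net displacement = 38 m

38 m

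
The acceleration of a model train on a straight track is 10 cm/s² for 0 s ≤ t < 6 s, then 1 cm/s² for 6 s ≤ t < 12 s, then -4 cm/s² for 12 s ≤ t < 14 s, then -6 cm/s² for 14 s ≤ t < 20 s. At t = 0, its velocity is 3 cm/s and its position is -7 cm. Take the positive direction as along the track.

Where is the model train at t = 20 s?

On each constant-a segment, Δv = aΔt and Δx = v₀Δt + ½aΔt²; chain segment to segment.
0–6 s: v starts 3 cm/s; Δx = 3·6 + ½·10·6² = 198 cm; v ends 63 cm/s.
6–12 s: v starts 63 cm/s; Δx = 63·6 + ½·1·6² = 396 cm; v ends 69 cm/s.
12–14 s: v starts 69 cm/s; Δx = 69·2 + ½·-4·2² = 130 cm; v ends 61 cm/s.
14–20 s: v starts 61 cm/s; Δx = 61·6 + ½·-6·6² = 258 cm; v ends 25 cm/s.
x(20) = -7 + Σ Δx = 975 cm.

975 cm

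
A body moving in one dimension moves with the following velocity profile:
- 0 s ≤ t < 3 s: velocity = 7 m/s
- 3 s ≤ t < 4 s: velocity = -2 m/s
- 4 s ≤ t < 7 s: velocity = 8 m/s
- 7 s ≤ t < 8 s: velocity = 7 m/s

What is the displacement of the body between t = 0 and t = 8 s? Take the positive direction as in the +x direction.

50 m

Displacement is the signed area under the v-t curve.
0–3 s: 7 × 3 = 21 m
3–4 s: -2 × 1 = -2 m
4–7 s: 8 × 3 = 24 m
7–8 s: 7 × 1 = 7 m
Net displacement = 50 m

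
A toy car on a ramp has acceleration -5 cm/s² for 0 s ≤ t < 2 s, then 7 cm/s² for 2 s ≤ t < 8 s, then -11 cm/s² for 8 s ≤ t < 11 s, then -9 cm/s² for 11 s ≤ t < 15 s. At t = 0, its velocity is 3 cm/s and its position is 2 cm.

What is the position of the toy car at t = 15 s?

73.5 cm

On each constant-a segment, Δv = aΔt and Δx = v₀Δt + ½aΔt²; chain segment to segment.
0–2 s: v starts 3 cm/s; Δx = 3·2 + ½·-5·2² = -4 cm; v ends -7 cm/s.
2–8 s: v starts -7 cm/s; Δx = -7·6 + ½·7·6² = 84 cm; v ends 35 cm/s.
8–11 s: v starts 35 cm/s; Δx = 35·3 + ½·-11·3² = 55.5 cm; v ends 2 cm/s.
11–15 s: v starts 2 cm/s; Δx = 2·4 + ½·-9·4² = -64 cm; v ends -34 cm/s.
x(15) = 2 + Σ Δx = 73.5 cm.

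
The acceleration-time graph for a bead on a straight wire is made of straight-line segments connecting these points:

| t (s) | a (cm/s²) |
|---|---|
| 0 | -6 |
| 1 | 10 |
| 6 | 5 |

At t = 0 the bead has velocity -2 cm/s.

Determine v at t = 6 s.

37.5 cm/s

Δv equals the area under the a-t graph; then v = v₀ + Δv.
0–1 s: ½(-6 + 10)(1) = 2 cm/s
1–6 s: ½(10 + 5)(5) = 37.5 cm/s
Δv = 39.5 cm/s, so v(6) = -2 + (39.5) = 37.5 cm/s.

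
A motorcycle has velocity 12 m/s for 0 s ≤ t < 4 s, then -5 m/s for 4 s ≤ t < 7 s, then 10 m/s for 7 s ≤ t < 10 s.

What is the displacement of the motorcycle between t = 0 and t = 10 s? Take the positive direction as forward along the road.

Net displacement equals the area under the velocity-time graph (areas below the axis count negative).
0–4 s: 12 × 4 = 48 m
4–7 s: -5 × 3 = -15 m
7–10 s: 10 × 3 = 30 m
Net displacement = 63 m

63 m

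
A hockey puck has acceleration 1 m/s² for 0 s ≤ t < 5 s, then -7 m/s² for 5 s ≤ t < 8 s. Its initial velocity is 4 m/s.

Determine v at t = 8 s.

Δv equals the area under the a-t graph; then v = v₀ + Δv.
0–5 s: 1 × 5 = 5 m/s
5–8 s: -7 × 3 = -21 m/s
Δv = -16 m/s, so v(8) = 4 + (-16) = -12 m/s.

-12 m/s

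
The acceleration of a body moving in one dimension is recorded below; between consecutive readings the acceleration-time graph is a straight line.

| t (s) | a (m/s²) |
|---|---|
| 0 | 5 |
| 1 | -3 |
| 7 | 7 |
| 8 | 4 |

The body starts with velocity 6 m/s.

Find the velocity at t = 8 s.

Δv equals the area under the a-t graph; then v = v₀ + Δv.
0–1 s: ½(5 + -3)(1) = 1 m/s
1–7 s: ½(-3 + 7)(6) = 12 m/s
7–8 s: ½(7 + 4)(1) = 5.5 m/s
Δv = 18.5 m/s, so v(8) = 6 + (18.5) = 24.5 m/s.

24.5 m/s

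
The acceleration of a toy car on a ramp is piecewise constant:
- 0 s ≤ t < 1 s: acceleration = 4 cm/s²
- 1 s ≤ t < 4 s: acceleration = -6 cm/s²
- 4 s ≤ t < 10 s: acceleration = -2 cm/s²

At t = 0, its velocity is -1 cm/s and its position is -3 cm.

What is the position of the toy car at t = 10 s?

-146 cm

On each constant-a segment, Δv = aΔt and Δx = v₀Δt + ½aΔt²; chain segment to segment.
0–1 s: v starts -1 cm/s; Δx = -1·1 + ½·4·1² = 1 cm; v ends 3 cm/s.
1–4 s: v starts 3 cm/s; Δx = 3·3 + ½·-6·3² = -18 cm; v ends -15 cm/s.
4–10 s: v starts -15 cm/s; Δx = -15·6 + ½·-2·6² = -126 cm; v ends -27 cm/s.
x(10) = -3 + Σ Δx = -146 cm.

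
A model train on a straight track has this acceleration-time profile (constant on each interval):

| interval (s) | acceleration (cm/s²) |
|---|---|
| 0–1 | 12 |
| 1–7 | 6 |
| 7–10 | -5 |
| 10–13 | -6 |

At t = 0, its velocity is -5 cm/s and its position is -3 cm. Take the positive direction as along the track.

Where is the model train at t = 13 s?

On each constant-a segment, Δv = aΔt and Δx = v₀Δt + ½aΔt²; chain segment to segment.
0–1 s: v starts -5 cm/s; Δx = -5·1 + ½·12·1² = 1 cm; v ends 7 cm/s.
1–7 s: v starts 7 cm/s; Δx = 7·6 + ½·6·6² = 150 cm; v ends 43 cm/s.
7–10 s: v starts 43 cm/s; Δx = 43·3 + ½·-5·3² = 106.5 cm; v ends 28 cm/s.
10–13 s: v starts 28 cm/s; Δx = 28·3 + ½·-6·3² = 57 cm; v ends 10 cm/s.
x(13) = -3 + Σ Δx = 311.5 cm.

311.5 cm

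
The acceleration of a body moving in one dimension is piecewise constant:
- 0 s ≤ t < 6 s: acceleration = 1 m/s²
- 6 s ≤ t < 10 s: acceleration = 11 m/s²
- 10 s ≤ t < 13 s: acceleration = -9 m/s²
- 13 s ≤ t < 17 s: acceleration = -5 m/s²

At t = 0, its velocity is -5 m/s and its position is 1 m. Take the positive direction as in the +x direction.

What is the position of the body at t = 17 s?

207.5 m

On each constant-a segment, Δv = aΔt and Δx = v₀Δt + ½aΔt²; chain segment to segment.
0–6 s: v starts -5 m/s; Δx = -5·6 + ½·1·6² = -12 m; v ends 1 m/s.
6–10 s: v starts 1 m/s; Δx = 1·4 + ½·11·4² = 92 m; v ends 45 m/s.
10–13 s: v starts 45 m/s; Δx = 45·3 + ½·-9·3² = 94.5 m; v ends 18 m/s.
13–17 s: v starts 18 m/s; Δx = 18·4 + ½·-5·4² = 32 m; v ends -2 m/s.
x(17) = 1 + Σ Δx = 207.5 m.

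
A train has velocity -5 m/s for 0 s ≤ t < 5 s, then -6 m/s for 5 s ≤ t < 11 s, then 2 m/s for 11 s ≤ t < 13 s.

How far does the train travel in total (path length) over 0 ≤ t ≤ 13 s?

Total distance travelled is ∫|v| dt — sum the magnitudes of each area piece.
0–5 s: |-5| × 5 = 25 m
5–11 s: |-6| × 6 = 36 m
11–13 s: |2| × 2 = 4 m
Total distance = 65 m

65 m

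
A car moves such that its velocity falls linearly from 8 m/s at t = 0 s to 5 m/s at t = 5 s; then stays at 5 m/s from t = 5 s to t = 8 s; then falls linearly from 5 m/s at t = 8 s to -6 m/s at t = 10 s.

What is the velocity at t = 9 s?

-0.5 m/s

On 8–10 s the graph is linear from 5 to -6 m/s: v(9) = 5 + (-6 − 5)·(9 − 8)/(10 − 8) = -0.5 m/s.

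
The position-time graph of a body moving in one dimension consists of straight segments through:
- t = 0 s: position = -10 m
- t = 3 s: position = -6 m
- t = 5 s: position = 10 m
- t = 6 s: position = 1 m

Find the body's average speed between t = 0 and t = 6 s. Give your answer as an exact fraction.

29/6 m/s

Average speed = (total path length)/(elapsed time); on a piecewise-linear x-t graph the path length is Σ|Δx|.
0–3 s: |Δx| = |-6 − -10| = 4 m
3–5 s: |Δx| = |10 − -6| = 16 m
5–6 s: |Δx| = |1 − 10| = 9 m
Total path = 29 m; average speed = 29/6 = 29/6 m/s.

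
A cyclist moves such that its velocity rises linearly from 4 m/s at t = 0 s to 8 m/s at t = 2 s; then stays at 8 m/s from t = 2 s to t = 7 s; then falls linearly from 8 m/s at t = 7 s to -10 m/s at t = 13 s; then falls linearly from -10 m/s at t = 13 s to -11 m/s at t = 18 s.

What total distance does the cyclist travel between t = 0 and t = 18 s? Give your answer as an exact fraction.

791/6 m

Distance (not displacement) is the total path length: add the absolute areas under v-t.
0–2 s: |½(4 + 8)(2)| = 12 m
2–7 s: |8| × 5 = 40 m
7–13 s: v = 0 at t = 29/3 s; triangle areas 32/3 + 50/3 = 82/3 m
13–18 s: |½(-10 + -11)(5)| = 52.5 m
Total distance = 791/6 m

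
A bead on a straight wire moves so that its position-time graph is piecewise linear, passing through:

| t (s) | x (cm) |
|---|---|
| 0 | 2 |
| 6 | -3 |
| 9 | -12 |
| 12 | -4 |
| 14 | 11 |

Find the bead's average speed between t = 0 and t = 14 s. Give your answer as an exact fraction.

37/14 cm/s

Average speed = (total path length)/(elapsed time); on a piecewise-linear x-t graph the path length is Σ|Δx|.
0–6 s: |Δx| = |-3 − 2| = 5 cm
6–9 s: |Δx| = |-12 − -3| = 9 cm
9–12 s: |Δx| = |-4 − -12| = 8 cm
12–14 s: |Δx| = |11 − -4| = 15 cm
Total path = 37 cm; average speed = 37/14 = 37/14 cm/s.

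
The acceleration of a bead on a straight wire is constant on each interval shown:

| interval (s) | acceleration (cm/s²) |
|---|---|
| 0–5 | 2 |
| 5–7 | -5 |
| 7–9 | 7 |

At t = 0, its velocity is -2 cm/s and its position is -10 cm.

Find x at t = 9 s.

21 cm

On each constant-a segment, Δv = aΔt and Δx = v₀Δt + ½aΔt²; chain segment to segment.
0–5 s: v starts -2 cm/s; Δx = -2·5 + ½·2·5² = 15 cm; v ends 8 cm/s.
5–7 s: v starts 8 cm/s; Δx = 8·2 + ½·-5·2² = 6 cm; v ends -2 cm/s.
7–9 s: v starts -2 cm/s; Δx = -2·2 + ½·7·2² = 10 cm; v ends 12 cm/s.
x(9) = -10 + Σ Δx = 21 cm.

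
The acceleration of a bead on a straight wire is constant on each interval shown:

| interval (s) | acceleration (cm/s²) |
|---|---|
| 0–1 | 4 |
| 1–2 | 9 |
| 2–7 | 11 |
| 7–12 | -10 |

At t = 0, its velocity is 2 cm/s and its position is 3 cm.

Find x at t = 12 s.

455 cm

On each constant-a segment, Δv = aΔt and Δx = v₀Δt + ½aΔt²; chain segment to segment.
0–1 s: v starts 2 cm/s; Δx = 2·1 + ½·4·1² = 4 cm; v ends 6 cm/s.
1–2 s: v starts 6 cm/s; Δx = 6·1 + ½·9·1² = 10.5 cm; v ends 15 cm/s.
2–7 s: v starts 15 cm/s; Δx = 15·5 + ½·11·5² = 212.5 cm; v ends 70 cm/s.
7–12 s: v starts 70 cm/s; Δx = 70·5 + ½·-10·5² = 225 cm; v ends 20 cm/s.
x(12) = 3 + Σ Δx = 455 cm.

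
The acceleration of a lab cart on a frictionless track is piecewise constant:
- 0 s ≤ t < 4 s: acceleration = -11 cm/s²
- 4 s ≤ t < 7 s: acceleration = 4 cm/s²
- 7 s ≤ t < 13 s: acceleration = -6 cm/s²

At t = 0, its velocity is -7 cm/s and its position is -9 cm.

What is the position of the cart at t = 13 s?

On each constant-a segment, Δv = aΔt and Δx = v₀Δt + ½aΔt²; chain segment to segment.
0–4 s: v starts -7 cm/s; Δx = -7·4 + ½·-11·4² = -116 cm; v ends -51 cm/s.
4–7 s: v starts -51 cm/s; Δx = -51·3 + ½·4·3² = -135 cm; v ends -39 cm/s.
7–13 s: v starts -39 cm/s; Δx = -39·6 + ½·-6·6² = -342 cm; v ends -75 cm/s.
x(13) = -9 + Σ Δx = -602 cm.

-602 cm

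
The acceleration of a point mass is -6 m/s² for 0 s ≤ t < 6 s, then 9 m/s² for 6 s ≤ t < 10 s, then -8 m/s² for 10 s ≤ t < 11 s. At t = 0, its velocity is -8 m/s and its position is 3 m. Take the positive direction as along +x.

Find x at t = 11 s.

On each constant-a segment, Δv = aΔt and Δx = v₀Δt + ½aΔt²; chain segment to segment.
0–6 s: v starts -8 m/s; Δx = -8·6 + ½·-6·6² = -156 m; v ends -44 m/s.
6–10 s: v starts -44 m/s; Δx = -44·4 + ½·9·4² = -104 m; v ends -8 m/s.
10–11 s: v starts -8 m/s; Δx = -8·1 + ½·-8·1² = -12 m; v ends -16 m/s.
x(11) = 3 + Σ Δx = -269 m.

-269 m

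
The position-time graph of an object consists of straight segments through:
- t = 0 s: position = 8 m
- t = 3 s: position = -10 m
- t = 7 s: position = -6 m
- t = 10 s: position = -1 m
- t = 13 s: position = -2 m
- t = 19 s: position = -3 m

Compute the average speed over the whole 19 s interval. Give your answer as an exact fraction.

29/19 m/s

Average speed = (total path length)/(elapsed time); on a piecewise-linear x-t graph the path length is Σ|Δx|.
0–3 s: |Δx| = |-10 − 8| = 18 m
3–7 s: |Δx| = |-6 − -10| = 4 m
7–10 s: |Δx| = |-1 − -6| = 5 m
10–13 s: |Δx| = |-2 − -1| = 1 m
13–19 s: |Δx| = |-3 − -2| = 1 m
Total path = 29 m; average speed = 29/19 = 29/19 m/s.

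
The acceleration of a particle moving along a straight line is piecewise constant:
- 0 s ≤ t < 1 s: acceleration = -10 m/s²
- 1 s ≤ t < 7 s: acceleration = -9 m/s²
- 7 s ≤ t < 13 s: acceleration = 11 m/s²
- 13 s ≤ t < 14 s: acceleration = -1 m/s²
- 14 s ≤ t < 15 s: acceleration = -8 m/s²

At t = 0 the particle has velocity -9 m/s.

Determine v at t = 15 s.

Δv equals the area under the a-t graph; then v = v₀ + Δv.
0–1 s: -10 × 1 = -10 m/s
1–7 s: -9 × 6 = -54 m/s
7–13 s: 11 × 6 = 66 m/s
13–14 s: -1 × 1 = -1 m/s
14–15 s: -8 × 1 = -8 m/s
Δv = -7 m/s, so v(15) = -9 + (-7) = -16 m/s.

-16 m/s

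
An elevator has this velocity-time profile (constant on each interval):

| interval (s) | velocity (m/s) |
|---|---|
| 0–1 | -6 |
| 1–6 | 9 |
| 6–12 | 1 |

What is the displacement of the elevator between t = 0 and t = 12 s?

Displacement is the signed area under the v-t curve.
0–1 s: -6 × 1 = -6 m
1–6 s: 9 × 5 = 45 m
6–12 s: 1 × 6 = 6 m
Net displacement = 45 m

45 m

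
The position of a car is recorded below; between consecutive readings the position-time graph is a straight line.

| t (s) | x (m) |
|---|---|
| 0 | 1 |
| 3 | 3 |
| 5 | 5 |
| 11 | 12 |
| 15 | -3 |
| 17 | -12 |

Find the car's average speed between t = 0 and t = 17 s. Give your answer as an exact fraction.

35/17 m/s

Average speed = (total path length)/(elapsed time); on a piecewise-linear x-t graph the path length is Σ|Δx|.
0–3 s: |Δx| = |3 − 1| = 2 m
3–5 s: |Δx| = |5 − 3| = 2 m
5–11 s: |Δx| = |12 − 5| = 7 m
11–15 s: |Δx| = |-3 − 12| = 15 m
15–17 s: |Δx| = |-12 − -3| = 9 m
Total path = 35 m; average speed = 35/17 = 35/17 m/s.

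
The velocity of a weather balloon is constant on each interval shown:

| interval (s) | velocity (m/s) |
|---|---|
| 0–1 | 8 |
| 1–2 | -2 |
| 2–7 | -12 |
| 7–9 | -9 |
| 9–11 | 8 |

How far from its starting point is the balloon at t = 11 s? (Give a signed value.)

Net displacement equals the area under the velocity-time graph (areas below the axis count negative).
0–1 s: 8 × 1 = 8 m
1–2 s: -2 × 1 = -2 m
2–7 s: -12 × 5 = -60 m
7–9 s: -9 × 2 = -18 m
9–11 s: 8 × 2 = 16 m
Net displacement = -56 m

-56 m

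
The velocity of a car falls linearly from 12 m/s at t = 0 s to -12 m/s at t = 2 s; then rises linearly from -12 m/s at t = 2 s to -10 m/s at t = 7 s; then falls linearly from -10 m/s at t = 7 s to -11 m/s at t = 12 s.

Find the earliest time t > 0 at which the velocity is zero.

v changes sign on 0–2 s (from 12 to -12); the graph is linear there, so v = 0 at t = 0 + (-12)·(2 − 0)/(-12 − 12) = 1 s.

t = 1 s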